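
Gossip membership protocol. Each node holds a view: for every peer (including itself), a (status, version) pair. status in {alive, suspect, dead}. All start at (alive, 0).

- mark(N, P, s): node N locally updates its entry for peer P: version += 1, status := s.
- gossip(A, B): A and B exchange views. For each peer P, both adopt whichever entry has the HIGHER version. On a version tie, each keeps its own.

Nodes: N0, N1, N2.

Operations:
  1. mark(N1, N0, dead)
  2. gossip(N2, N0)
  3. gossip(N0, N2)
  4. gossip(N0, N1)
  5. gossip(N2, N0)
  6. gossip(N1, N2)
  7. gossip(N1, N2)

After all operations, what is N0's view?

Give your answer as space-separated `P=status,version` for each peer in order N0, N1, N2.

Answer: N0=dead,1 N1=alive,0 N2=alive,0

Derivation:
Op 1: N1 marks N0=dead -> (dead,v1)
Op 2: gossip N2<->N0 -> N2.N0=(alive,v0) N2.N1=(alive,v0) N2.N2=(alive,v0) | N0.N0=(alive,v0) N0.N1=(alive,v0) N0.N2=(alive,v0)
Op 3: gossip N0<->N2 -> N0.N0=(alive,v0) N0.N1=(alive,v0) N0.N2=(alive,v0) | N2.N0=(alive,v0) N2.N1=(alive,v0) N2.N2=(alive,v0)
Op 4: gossip N0<->N1 -> N0.N0=(dead,v1) N0.N1=(alive,v0) N0.N2=(alive,v0) | N1.N0=(dead,v1) N1.N1=(alive,v0) N1.N2=(alive,v0)
Op 5: gossip N2<->N0 -> N2.N0=(dead,v1) N2.N1=(alive,v0) N2.N2=(alive,v0) | N0.N0=(dead,v1) N0.N1=(alive,v0) N0.N2=(alive,v0)
Op 6: gossip N1<->N2 -> N1.N0=(dead,v1) N1.N1=(alive,v0) N1.N2=(alive,v0) | N2.N0=(dead,v1) N2.N1=(alive,v0) N2.N2=(alive,v0)
Op 7: gossip N1<->N2 -> N1.N0=(dead,v1) N1.N1=(alive,v0) N1.N2=(alive,v0) | N2.N0=(dead,v1) N2.N1=(alive,v0) N2.N2=(alive,v0)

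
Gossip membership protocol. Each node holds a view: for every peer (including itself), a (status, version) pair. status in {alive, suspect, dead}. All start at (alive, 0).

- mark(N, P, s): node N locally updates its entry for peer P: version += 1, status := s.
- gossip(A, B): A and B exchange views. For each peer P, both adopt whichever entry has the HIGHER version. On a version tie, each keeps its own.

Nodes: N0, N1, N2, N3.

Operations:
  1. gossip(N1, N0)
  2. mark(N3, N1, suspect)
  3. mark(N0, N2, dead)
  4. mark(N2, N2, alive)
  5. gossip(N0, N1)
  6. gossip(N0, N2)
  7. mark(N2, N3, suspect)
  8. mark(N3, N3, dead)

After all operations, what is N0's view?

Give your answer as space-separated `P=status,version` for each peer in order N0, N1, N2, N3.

Answer: N0=alive,0 N1=alive,0 N2=dead,1 N3=alive,0

Derivation:
Op 1: gossip N1<->N0 -> N1.N0=(alive,v0) N1.N1=(alive,v0) N1.N2=(alive,v0) N1.N3=(alive,v0) | N0.N0=(alive,v0) N0.N1=(alive,v0) N0.N2=(alive,v0) N0.N3=(alive,v0)
Op 2: N3 marks N1=suspect -> (suspect,v1)
Op 3: N0 marks N2=dead -> (dead,v1)
Op 4: N2 marks N2=alive -> (alive,v1)
Op 5: gossip N0<->N1 -> N0.N0=(alive,v0) N0.N1=(alive,v0) N0.N2=(dead,v1) N0.N3=(alive,v0) | N1.N0=(alive,v0) N1.N1=(alive,v0) N1.N2=(dead,v1) N1.N3=(alive,v0)
Op 6: gossip N0<->N2 -> N0.N0=(alive,v0) N0.N1=(alive,v0) N0.N2=(dead,v1) N0.N3=(alive,v0) | N2.N0=(alive,v0) N2.N1=(alive,v0) N2.N2=(alive,v1) N2.N3=(alive,v0)
Op 7: N2 marks N3=suspect -> (suspect,v1)
Op 8: N3 marks N3=dead -> (dead,v1)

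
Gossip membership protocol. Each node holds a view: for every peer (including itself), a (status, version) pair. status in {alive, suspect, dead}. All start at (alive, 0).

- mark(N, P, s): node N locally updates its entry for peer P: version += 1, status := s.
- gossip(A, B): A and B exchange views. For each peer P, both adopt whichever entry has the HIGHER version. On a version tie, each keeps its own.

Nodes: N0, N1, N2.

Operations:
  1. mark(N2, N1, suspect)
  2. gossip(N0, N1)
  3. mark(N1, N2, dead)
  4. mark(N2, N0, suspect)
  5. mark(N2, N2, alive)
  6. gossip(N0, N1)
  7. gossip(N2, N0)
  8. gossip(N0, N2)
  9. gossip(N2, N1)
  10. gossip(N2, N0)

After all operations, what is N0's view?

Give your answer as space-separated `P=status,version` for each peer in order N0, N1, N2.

Op 1: N2 marks N1=suspect -> (suspect,v1)
Op 2: gossip N0<->N1 -> N0.N0=(alive,v0) N0.N1=(alive,v0) N0.N2=(alive,v0) | N1.N0=(alive,v0) N1.N1=(alive,v0) N1.N2=(alive,v0)
Op 3: N1 marks N2=dead -> (dead,v1)
Op 4: N2 marks N0=suspect -> (suspect,v1)
Op 5: N2 marks N2=alive -> (alive,v1)
Op 6: gossip N0<->N1 -> N0.N0=(alive,v0) N0.N1=(alive,v0) N0.N2=(dead,v1) | N1.N0=(alive,v0) N1.N1=(alive,v0) N1.N2=(dead,v1)
Op 7: gossip N2<->N0 -> N2.N0=(suspect,v1) N2.N1=(suspect,v1) N2.N2=(alive,v1) | N0.N0=(suspect,v1) N0.N1=(suspect,v1) N0.N2=(dead,v1)
Op 8: gossip N0<->N2 -> N0.N0=(suspect,v1) N0.N1=(suspect,v1) N0.N2=(dead,v1) | N2.N0=(suspect,v1) N2.N1=(suspect,v1) N2.N2=(alive,v1)
Op 9: gossip N2<->N1 -> N2.N0=(suspect,v1) N2.N1=(suspect,v1) N2.N2=(alive,v1) | N1.N0=(suspect,v1) N1.N1=(suspect,v1) N1.N2=(dead,v1)
Op 10: gossip N2<->N0 -> N2.N0=(suspect,v1) N2.N1=(suspect,v1) N2.N2=(alive,v1) | N0.N0=(suspect,v1) N0.N1=(suspect,v1) N0.N2=(dead,v1)

Answer: N0=suspect,1 N1=suspect,1 N2=dead,1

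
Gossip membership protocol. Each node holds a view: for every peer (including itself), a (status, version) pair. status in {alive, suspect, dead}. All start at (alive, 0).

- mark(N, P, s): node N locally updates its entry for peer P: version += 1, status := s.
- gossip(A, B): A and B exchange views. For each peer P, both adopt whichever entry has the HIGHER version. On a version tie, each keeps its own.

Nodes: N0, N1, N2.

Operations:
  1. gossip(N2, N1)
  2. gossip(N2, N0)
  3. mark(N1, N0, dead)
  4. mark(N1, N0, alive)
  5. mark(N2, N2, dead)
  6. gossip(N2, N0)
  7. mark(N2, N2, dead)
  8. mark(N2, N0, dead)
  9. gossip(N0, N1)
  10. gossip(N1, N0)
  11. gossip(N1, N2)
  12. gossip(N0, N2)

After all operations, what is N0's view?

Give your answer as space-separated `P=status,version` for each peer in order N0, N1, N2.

Op 1: gossip N2<->N1 -> N2.N0=(alive,v0) N2.N1=(alive,v0) N2.N2=(alive,v0) | N1.N0=(alive,v0) N1.N1=(alive,v0) N1.N2=(alive,v0)
Op 2: gossip N2<->N0 -> N2.N0=(alive,v0) N2.N1=(alive,v0) N2.N2=(alive,v0) | N0.N0=(alive,v0) N0.N1=(alive,v0) N0.N2=(alive,v0)
Op 3: N1 marks N0=dead -> (dead,v1)
Op 4: N1 marks N0=alive -> (alive,v2)
Op 5: N2 marks N2=dead -> (dead,v1)
Op 6: gossip N2<->N0 -> N2.N0=(alive,v0) N2.N1=(alive,v0) N2.N2=(dead,v1) | N0.N0=(alive,v0) N0.N1=(alive,v0) N0.N2=(dead,v1)
Op 7: N2 marks N2=dead -> (dead,v2)
Op 8: N2 marks N0=dead -> (dead,v1)
Op 9: gossip N0<->N1 -> N0.N0=(alive,v2) N0.N1=(alive,v0) N0.N2=(dead,v1) | N1.N0=(alive,v2) N1.N1=(alive,v0) N1.N2=(dead,v1)
Op 10: gossip N1<->N0 -> N1.N0=(alive,v2) N1.N1=(alive,v0) N1.N2=(dead,v1) | N0.N0=(alive,v2) N0.N1=(alive,v0) N0.N2=(dead,v1)
Op 11: gossip N1<->N2 -> N1.N0=(alive,v2) N1.N1=(alive,v0) N1.N2=(dead,v2) | N2.N0=(alive,v2) N2.N1=(alive,v0) N2.N2=(dead,v2)
Op 12: gossip N0<->N2 -> N0.N0=(alive,v2) N0.N1=(alive,v0) N0.N2=(dead,v2) | N2.N0=(alive,v2) N2.N1=(alive,v0) N2.N2=(dead,v2)

Answer: N0=alive,2 N1=alive,0 N2=dead,2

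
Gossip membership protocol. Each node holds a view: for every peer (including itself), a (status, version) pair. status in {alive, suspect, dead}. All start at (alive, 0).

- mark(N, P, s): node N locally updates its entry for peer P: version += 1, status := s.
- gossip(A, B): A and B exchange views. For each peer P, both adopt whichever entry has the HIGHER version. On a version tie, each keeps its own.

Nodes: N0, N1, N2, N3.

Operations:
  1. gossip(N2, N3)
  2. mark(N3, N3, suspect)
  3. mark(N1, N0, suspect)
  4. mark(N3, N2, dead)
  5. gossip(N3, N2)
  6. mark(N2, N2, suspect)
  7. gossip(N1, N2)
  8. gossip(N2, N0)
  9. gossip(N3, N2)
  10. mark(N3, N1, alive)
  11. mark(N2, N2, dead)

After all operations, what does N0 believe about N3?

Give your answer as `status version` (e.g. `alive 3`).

Answer: suspect 1

Derivation:
Op 1: gossip N2<->N3 -> N2.N0=(alive,v0) N2.N1=(alive,v0) N2.N2=(alive,v0) N2.N3=(alive,v0) | N3.N0=(alive,v0) N3.N1=(alive,v0) N3.N2=(alive,v0) N3.N3=(alive,v0)
Op 2: N3 marks N3=suspect -> (suspect,v1)
Op 3: N1 marks N0=suspect -> (suspect,v1)
Op 4: N3 marks N2=dead -> (dead,v1)
Op 5: gossip N3<->N2 -> N3.N0=(alive,v0) N3.N1=(alive,v0) N3.N2=(dead,v1) N3.N3=(suspect,v1) | N2.N0=(alive,v0) N2.N1=(alive,v0) N2.N2=(dead,v1) N2.N3=(suspect,v1)
Op 6: N2 marks N2=suspect -> (suspect,v2)
Op 7: gossip N1<->N2 -> N1.N0=(suspect,v1) N1.N1=(alive,v0) N1.N2=(suspect,v2) N1.N3=(suspect,v1) | N2.N0=(suspect,v1) N2.N1=(alive,v0) N2.N2=(suspect,v2) N2.N3=(suspect,v1)
Op 8: gossip N2<->N0 -> N2.N0=(suspect,v1) N2.N1=(alive,v0) N2.N2=(suspect,v2) N2.N3=(suspect,v1) | N0.N0=(suspect,v1) N0.N1=(alive,v0) N0.N2=(suspect,v2) N0.N3=(suspect,v1)
Op 9: gossip N3<->N2 -> N3.N0=(suspect,v1) N3.N1=(alive,v0) N3.N2=(suspect,v2) N3.N3=(suspect,v1) | N2.N0=(suspect,v1) N2.N1=(alive,v0) N2.N2=(suspect,v2) N2.N3=(suspect,v1)
Op 10: N3 marks N1=alive -> (alive,v1)
Op 11: N2 marks N2=dead -> (dead,v3)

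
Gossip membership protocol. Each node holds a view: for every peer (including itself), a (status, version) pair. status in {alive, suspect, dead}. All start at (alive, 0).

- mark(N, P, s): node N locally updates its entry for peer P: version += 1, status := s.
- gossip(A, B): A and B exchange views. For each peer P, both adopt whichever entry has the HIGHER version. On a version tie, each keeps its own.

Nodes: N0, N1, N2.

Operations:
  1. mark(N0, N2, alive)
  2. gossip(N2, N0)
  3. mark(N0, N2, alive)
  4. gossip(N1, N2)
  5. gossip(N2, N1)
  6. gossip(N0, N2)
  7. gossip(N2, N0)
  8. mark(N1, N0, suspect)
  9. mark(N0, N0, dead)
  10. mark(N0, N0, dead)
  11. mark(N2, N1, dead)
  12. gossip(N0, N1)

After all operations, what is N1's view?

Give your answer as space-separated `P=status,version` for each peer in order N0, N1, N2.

Answer: N0=dead,2 N1=alive,0 N2=alive,2

Derivation:
Op 1: N0 marks N2=alive -> (alive,v1)
Op 2: gossip N2<->N0 -> N2.N0=(alive,v0) N2.N1=(alive,v0) N2.N2=(alive,v1) | N0.N0=(alive,v0) N0.N1=(alive,v0) N0.N2=(alive,v1)
Op 3: N0 marks N2=alive -> (alive,v2)
Op 4: gossip N1<->N2 -> N1.N0=(alive,v0) N1.N1=(alive,v0) N1.N2=(alive,v1) | N2.N0=(alive,v0) N2.N1=(alive,v0) N2.N2=(alive,v1)
Op 5: gossip N2<->N1 -> N2.N0=(alive,v0) N2.N1=(alive,v0) N2.N2=(alive,v1) | N1.N0=(alive,v0) N1.N1=(alive,v0) N1.N2=(alive,v1)
Op 6: gossip N0<->N2 -> N0.N0=(alive,v0) N0.N1=(alive,v0) N0.N2=(alive,v2) | N2.N0=(alive,v0) N2.N1=(alive,v0) N2.N2=(alive,v2)
Op 7: gossip N2<->N0 -> N2.N0=(alive,v0) N2.N1=(alive,v0) N2.N2=(alive,v2) | N0.N0=(alive,v0) N0.N1=(alive,v0) N0.N2=(alive,v2)
Op 8: N1 marks N0=suspect -> (suspect,v1)
Op 9: N0 marks N0=dead -> (dead,v1)
Op 10: N0 marks N0=dead -> (dead,v2)
Op 11: N2 marks N1=dead -> (dead,v1)
Op 12: gossip N0<->N1 -> N0.N0=(dead,v2) N0.N1=(alive,v0) N0.N2=(alive,v2) | N1.N0=(dead,v2) N1.N1=(alive,v0) N1.N2=(alive,v2)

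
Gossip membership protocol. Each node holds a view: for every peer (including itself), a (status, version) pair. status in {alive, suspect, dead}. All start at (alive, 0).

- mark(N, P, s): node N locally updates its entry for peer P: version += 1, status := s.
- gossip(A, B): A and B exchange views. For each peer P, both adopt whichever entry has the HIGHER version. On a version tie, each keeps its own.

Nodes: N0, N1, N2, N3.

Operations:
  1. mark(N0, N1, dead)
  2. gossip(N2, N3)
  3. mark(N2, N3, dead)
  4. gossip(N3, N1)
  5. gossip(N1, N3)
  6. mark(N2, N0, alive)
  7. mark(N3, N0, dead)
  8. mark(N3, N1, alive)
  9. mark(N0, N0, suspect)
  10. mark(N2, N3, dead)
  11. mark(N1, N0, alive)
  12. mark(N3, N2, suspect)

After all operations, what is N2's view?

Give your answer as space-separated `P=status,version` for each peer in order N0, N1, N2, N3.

Op 1: N0 marks N1=dead -> (dead,v1)
Op 2: gossip N2<->N3 -> N2.N0=(alive,v0) N2.N1=(alive,v0) N2.N2=(alive,v0) N2.N3=(alive,v0) | N3.N0=(alive,v0) N3.N1=(alive,v0) N3.N2=(alive,v0) N3.N3=(alive,v0)
Op 3: N2 marks N3=dead -> (dead,v1)
Op 4: gossip N3<->N1 -> N3.N0=(alive,v0) N3.N1=(alive,v0) N3.N2=(alive,v0) N3.N3=(alive,v0) | N1.N0=(alive,v0) N1.N1=(alive,v0) N1.N2=(alive,v0) N1.N3=(alive,v0)
Op 5: gossip N1<->N3 -> N1.N0=(alive,v0) N1.N1=(alive,v0) N1.N2=(alive,v0) N1.N3=(alive,v0) | N3.N0=(alive,v0) N3.N1=(alive,v0) N3.N2=(alive,v0) N3.N3=(alive,v0)
Op 6: N2 marks N0=alive -> (alive,v1)
Op 7: N3 marks N0=dead -> (dead,v1)
Op 8: N3 marks N1=alive -> (alive,v1)
Op 9: N0 marks N0=suspect -> (suspect,v1)
Op 10: N2 marks N3=dead -> (dead,v2)
Op 11: N1 marks N0=alive -> (alive,v1)
Op 12: N3 marks N2=suspect -> (suspect,v1)

Answer: N0=alive,1 N1=alive,0 N2=alive,0 N3=dead,2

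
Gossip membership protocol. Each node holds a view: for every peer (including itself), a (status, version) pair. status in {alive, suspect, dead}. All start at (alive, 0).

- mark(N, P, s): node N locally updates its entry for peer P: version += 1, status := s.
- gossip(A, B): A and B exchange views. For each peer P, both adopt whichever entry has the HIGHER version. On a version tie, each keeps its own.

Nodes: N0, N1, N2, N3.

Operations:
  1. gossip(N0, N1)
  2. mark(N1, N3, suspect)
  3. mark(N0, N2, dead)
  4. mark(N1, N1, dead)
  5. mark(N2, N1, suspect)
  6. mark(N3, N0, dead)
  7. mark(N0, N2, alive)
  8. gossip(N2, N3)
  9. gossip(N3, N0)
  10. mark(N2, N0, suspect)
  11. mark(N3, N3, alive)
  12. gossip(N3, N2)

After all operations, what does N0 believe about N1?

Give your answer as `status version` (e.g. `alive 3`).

Op 1: gossip N0<->N1 -> N0.N0=(alive,v0) N0.N1=(alive,v0) N0.N2=(alive,v0) N0.N3=(alive,v0) | N1.N0=(alive,v0) N1.N1=(alive,v0) N1.N2=(alive,v0) N1.N3=(alive,v0)
Op 2: N1 marks N3=suspect -> (suspect,v1)
Op 3: N0 marks N2=dead -> (dead,v1)
Op 4: N1 marks N1=dead -> (dead,v1)
Op 5: N2 marks N1=suspect -> (suspect,v1)
Op 6: N3 marks N0=dead -> (dead,v1)
Op 7: N0 marks N2=alive -> (alive,v2)
Op 8: gossip N2<->N3 -> N2.N0=(dead,v1) N2.N1=(suspect,v1) N2.N2=(alive,v0) N2.N3=(alive,v0) | N3.N0=(dead,v1) N3.N1=(suspect,v1) N3.N2=(alive,v0) N3.N3=(alive,v0)
Op 9: gossip N3<->N0 -> N3.N0=(dead,v1) N3.N1=(suspect,v1) N3.N2=(alive,v2) N3.N3=(alive,v0) | N0.N0=(dead,v1) N0.N1=(suspect,v1) N0.N2=(alive,v2) N0.N3=(alive,v0)
Op 10: N2 marks N0=suspect -> (suspect,v2)
Op 11: N3 marks N3=alive -> (alive,v1)
Op 12: gossip N3<->N2 -> N3.N0=(suspect,v2) N3.N1=(suspect,v1) N3.N2=(alive,v2) N3.N3=(alive,v1) | N2.N0=(suspect,v2) N2.N1=(suspect,v1) N2.N2=(alive,v2) N2.N3=(alive,v1)

Answer: suspect 1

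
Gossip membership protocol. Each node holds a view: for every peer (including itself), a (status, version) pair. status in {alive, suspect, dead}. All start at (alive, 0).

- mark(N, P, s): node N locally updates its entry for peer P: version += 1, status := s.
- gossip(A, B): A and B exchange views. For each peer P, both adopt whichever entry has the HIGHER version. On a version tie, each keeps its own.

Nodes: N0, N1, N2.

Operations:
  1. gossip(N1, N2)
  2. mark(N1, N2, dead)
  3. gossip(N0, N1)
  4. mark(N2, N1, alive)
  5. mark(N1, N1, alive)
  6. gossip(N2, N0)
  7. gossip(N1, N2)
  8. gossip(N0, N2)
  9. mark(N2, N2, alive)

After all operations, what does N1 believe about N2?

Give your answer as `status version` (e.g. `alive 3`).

Answer: dead 1

Derivation:
Op 1: gossip N1<->N2 -> N1.N0=(alive,v0) N1.N1=(alive,v0) N1.N2=(alive,v0) | N2.N0=(alive,v0) N2.N1=(alive,v0) N2.N2=(alive,v0)
Op 2: N1 marks N2=dead -> (dead,v1)
Op 3: gossip N0<->N1 -> N0.N0=(alive,v0) N0.N1=(alive,v0) N0.N2=(dead,v1) | N1.N0=(alive,v0) N1.N1=(alive,v0) N1.N2=(dead,v1)
Op 4: N2 marks N1=alive -> (alive,v1)
Op 5: N1 marks N1=alive -> (alive,v1)
Op 6: gossip N2<->N0 -> N2.N0=(alive,v0) N2.N1=(alive,v1) N2.N2=(dead,v1) | N0.N0=(alive,v0) N0.N1=(alive,v1) N0.N2=(dead,v1)
Op 7: gossip N1<->N2 -> N1.N0=(alive,v0) N1.N1=(alive,v1) N1.N2=(dead,v1) | N2.N0=(alive,v0) N2.N1=(alive,v1) N2.N2=(dead,v1)
Op 8: gossip N0<->N2 -> N0.N0=(alive,v0) N0.N1=(alive,v1) N0.N2=(dead,v1) | N2.N0=(alive,v0) N2.N1=(alive,v1) N2.N2=(dead,v1)
Op 9: N2 marks N2=alive -> (alive,v2)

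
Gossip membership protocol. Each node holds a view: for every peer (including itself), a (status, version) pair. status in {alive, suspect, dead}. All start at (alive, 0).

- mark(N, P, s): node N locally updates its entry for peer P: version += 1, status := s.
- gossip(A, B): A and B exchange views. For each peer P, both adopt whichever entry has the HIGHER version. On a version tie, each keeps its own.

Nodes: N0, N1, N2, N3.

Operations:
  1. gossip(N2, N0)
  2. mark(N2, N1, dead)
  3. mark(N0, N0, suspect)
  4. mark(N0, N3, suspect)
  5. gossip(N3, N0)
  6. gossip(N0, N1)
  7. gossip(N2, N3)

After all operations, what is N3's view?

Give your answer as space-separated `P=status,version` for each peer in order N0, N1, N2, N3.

Op 1: gossip N2<->N0 -> N2.N0=(alive,v0) N2.N1=(alive,v0) N2.N2=(alive,v0) N2.N3=(alive,v0) | N0.N0=(alive,v0) N0.N1=(alive,v0) N0.N2=(alive,v0) N0.N3=(alive,v0)
Op 2: N2 marks N1=dead -> (dead,v1)
Op 3: N0 marks N0=suspect -> (suspect,v1)
Op 4: N0 marks N3=suspect -> (suspect,v1)
Op 5: gossip N3<->N0 -> N3.N0=(suspect,v1) N3.N1=(alive,v0) N3.N2=(alive,v0) N3.N3=(suspect,v1) | N0.N0=(suspect,v1) N0.N1=(alive,v0) N0.N2=(alive,v0) N0.N3=(suspect,v1)
Op 6: gossip N0<->N1 -> N0.N0=(suspect,v1) N0.N1=(alive,v0) N0.N2=(alive,v0) N0.N3=(suspect,v1) | N1.N0=(suspect,v1) N1.N1=(alive,v0) N1.N2=(alive,v0) N1.N3=(suspect,v1)
Op 7: gossip N2<->N3 -> N2.N0=(suspect,v1) N2.N1=(dead,v1) N2.N2=(alive,v0) N2.N3=(suspect,v1) | N3.N0=(suspect,v1) N3.N1=(dead,v1) N3.N2=(alive,v0) N3.N3=(suspect,v1)

Answer: N0=suspect,1 N1=dead,1 N2=alive,0 N3=suspect,1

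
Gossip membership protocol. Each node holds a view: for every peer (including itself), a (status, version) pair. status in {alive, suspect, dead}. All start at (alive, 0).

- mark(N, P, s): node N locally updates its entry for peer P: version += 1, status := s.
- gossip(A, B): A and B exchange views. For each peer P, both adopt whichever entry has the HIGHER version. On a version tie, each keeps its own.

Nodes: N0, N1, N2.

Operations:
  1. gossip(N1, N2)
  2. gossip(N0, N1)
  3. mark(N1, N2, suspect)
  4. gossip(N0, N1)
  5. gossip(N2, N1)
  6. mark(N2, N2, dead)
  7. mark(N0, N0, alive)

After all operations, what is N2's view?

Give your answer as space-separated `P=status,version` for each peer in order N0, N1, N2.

Answer: N0=alive,0 N1=alive,0 N2=dead,2

Derivation:
Op 1: gossip N1<->N2 -> N1.N0=(alive,v0) N1.N1=(alive,v0) N1.N2=(alive,v0) | N2.N0=(alive,v0) N2.N1=(alive,v0) N2.N2=(alive,v0)
Op 2: gossip N0<->N1 -> N0.N0=(alive,v0) N0.N1=(alive,v0) N0.N2=(alive,v0) | N1.N0=(alive,v0) N1.N1=(alive,v0) N1.N2=(alive,v0)
Op 3: N1 marks N2=suspect -> (suspect,v1)
Op 4: gossip N0<->N1 -> N0.N0=(alive,v0) N0.N1=(alive,v0) N0.N2=(suspect,v1) | N1.N0=(alive,v0) N1.N1=(alive,v0) N1.N2=(suspect,v1)
Op 5: gossip N2<->N1 -> N2.N0=(alive,v0) N2.N1=(alive,v0) N2.N2=(suspect,v1) | N1.N0=(alive,v0) N1.N1=(alive,v0) N1.N2=(suspect,v1)
Op 6: N2 marks N2=dead -> (dead,v2)
Op 7: N0 marks N0=alive -> (alive,v1)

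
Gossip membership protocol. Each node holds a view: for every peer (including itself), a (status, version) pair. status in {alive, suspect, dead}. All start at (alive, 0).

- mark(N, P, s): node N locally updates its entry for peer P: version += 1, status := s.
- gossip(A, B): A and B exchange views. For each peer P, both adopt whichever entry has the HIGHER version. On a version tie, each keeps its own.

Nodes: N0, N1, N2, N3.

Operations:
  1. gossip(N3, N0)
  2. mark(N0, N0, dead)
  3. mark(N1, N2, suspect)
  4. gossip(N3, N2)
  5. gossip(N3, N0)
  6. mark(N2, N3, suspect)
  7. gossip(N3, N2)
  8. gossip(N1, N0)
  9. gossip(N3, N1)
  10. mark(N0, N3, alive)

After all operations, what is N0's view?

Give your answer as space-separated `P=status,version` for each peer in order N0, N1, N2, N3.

Answer: N0=dead,1 N1=alive,0 N2=suspect,1 N3=alive,1

Derivation:
Op 1: gossip N3<->N0 -> N3.N0=(alive,v0) N3.N1=(alive,v0) N3.N2=(alive,v0) N3.N3=(alive,v0) | N0.N0=(alive,v0) N0.N1=(alive,v0) N0.N2=(alive,v0) N0.N3=(alive,v0)
Op 2: N0 marks N0=dead -> (dead,v1)
Op 3: N1 marks N2=suspect -> (suspect,v1)
Op 4: gossip N3<->N2 -> N3.N0=(alive,v0) N3.N1=(alive,v0) N3.N2=(alive,v0) N3.N3=(alive,v0) | N2.N0=(alive,v0) N2.N1=(alive,v0) N2.N2=(alive,v0) N2.N3=(alive,v0)
Op 5: gossip N3<->N0 -> N3.N0=(dead,v1) N3.N1=(alive,v0) N3.N2=(alive,v0) N3.N3=(alive,v0) | N0.N0=(dead,v1) N0.N1=(alive,v0) N0.N2=(alive,v0) N0.N3=(alive,v0)
Op 6: N2 marks N3=suspect -> (suspect,v1)
Op 7: gossip N3<->N2 -> N3.N0=(dead,v1) N3.N1=(alive,v0) N3.N2=(alive,v0) N3.N3=(suspect,v1) | N2.N0=(dead,v1) N2.N1=(alive,v0) N2.N2=(alive,v0) N2.N3=(suspect,v1)
Op 8: gossip N1<->N0 -> N1.N0=(dead,v1) N1.N1=(alive,v0) N1.N2=(suspect,v1) N1.N3=(alive,v0) | N0.N0=(dead,v1) N0.N1=(alive,v0) N0.N2=(suspect,v1) N0.N3=(alive,v0)
Op 9: gossip N3<->N1 -> N3.N0=(dead,v1) N3.N1=(alive,v0) N3.N2=(suspect,v1) N3.N3=(suspect,v1) | N1.N0=(dead,v1) N1.N1=(alive,v0) N1.N2=(suspect,v1) N1.N3=(suspect,v1)
Op 10: N0 marks N3=alive -> (alive,v1)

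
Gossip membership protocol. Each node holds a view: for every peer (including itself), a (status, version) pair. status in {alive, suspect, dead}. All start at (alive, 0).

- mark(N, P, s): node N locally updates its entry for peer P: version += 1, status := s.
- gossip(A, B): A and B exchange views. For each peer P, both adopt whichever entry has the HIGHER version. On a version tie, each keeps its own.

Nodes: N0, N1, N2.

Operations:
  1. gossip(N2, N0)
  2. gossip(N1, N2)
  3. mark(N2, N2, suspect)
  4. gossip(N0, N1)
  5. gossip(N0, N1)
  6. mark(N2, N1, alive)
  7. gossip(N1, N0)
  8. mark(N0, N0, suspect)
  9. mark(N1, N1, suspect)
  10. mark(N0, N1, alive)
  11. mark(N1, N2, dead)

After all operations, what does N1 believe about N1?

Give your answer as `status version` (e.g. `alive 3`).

Answer: suspect 1

Derivation:
Op 1: gossip N2<->N0 -> N2.N0=(alive,v0) N2.N1=(alive,v0) N2.N2=(alive,v0) | N0.N0=(alive,v0) N0.N1=(alive,v0) N0.N2=(alive,v0)
Op 2: gossip N1<->N2 -> N1.N0=(alive,v0) N1.N1=(alive,v0) N1.N2=(alive,v0) | N2.N0=(alive,v0) N2.N1=(alive,v0) N2.N2=(alive,v0)
Op 3: N2 marks N2=suspect -> (suspect,v1)
Op 4: gossip N0<->N1 -> N0.N0=(alive,v0) N0.N1=(alive,v0) N0.N2=(alive,v0) | N1.N0=(alive,v0) N1.N1=(alive,v0) N1.N2=(alive,v0)
Op 5: gossip N0<->N1 -> N0.N0=(alive,v0) N0.N1=(alive,v0) N0.N2=(alive,v0) | N1.N0=(alive,v0) N1.N1=(alive,v0) N1.N2=(alive,v0)
Op 6: N2 marks N1=alive -> (alive,v1)
Op 7: gossip N1<->N0 -> N1.N0=(alive,v0) N1.N1=(alive,v0) N1.N2=(alive,v0) | N0.N0=(alive,v0) N0.N1=(alive,v0) N0.N2=(alive,v0)
Op 8: N0 marks N0=suspect -> (suspect,v1)
Op 9: N1 marks N1=suspect -> (suspect,v1)
Op 10: N0 marks N1=alive -> (alive,v1)
Op 11: N1 marks N2=dead -> (dead,v1)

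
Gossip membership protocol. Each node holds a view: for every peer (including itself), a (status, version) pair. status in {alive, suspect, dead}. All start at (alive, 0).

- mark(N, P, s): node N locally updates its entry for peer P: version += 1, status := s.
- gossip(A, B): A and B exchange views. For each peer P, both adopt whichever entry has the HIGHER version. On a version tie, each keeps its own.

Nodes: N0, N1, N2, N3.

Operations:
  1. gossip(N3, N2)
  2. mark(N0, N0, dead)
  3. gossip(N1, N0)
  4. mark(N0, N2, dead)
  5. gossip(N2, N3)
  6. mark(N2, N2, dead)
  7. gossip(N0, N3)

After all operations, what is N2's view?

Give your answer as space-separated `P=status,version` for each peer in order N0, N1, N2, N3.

Answer: N0=alive,0 N1=alive,0 N2=dead,1 N3=alive,0

Derivation:
Op 1: gossip N3<->N2 -> N3.N0=(alive,v0) N3.N1=(alive,v0) N3.N2=(alive,v0) N3.N3=(alive,v0) | N2.N0=(alive,v0) N2.N1=(alive,v0) N2.N2=(alive,v0) N2.N3=(alive,v0)
Op 2: N0 marks N0=dead -> (dead,v1)
Op 3: gossip N1<->N0 -> N1.N0=(dead,v1) N1.N1=(alive,v0) N1.N2=(alive,v0) N1.N3=(alive,v0) | N0.N0=(dead,v1) N0.N1=(alive,v0) N0.N2=(alive,v0) N0.N3=(alive,v0)
Op 4: N0 marks N2=dead -> (dead,v1)
Op 5: gossip N2<->N3 -> N2.N0=(alive,v0) N2.N1=(alive,v0) N2.N2=(alive,v0) N2.N3=(alive,v0) | N3.N0=(alive,v0) N3.N1=(alive,v0) N3.N2=(alive,v0) N3.N3=(alive,v0)
Op 6: N2 marks N2=dead -> (dead,v1)
Op 7: gossip N0<->N3 -> N0.N0=(dead,v1) N0.N1=(alive,v0) N0.N2=(dead,v1) N0.N3=(alive,v0) | N3.N0=(dead,v1) N3.N1=(alive,v0) N3.N2=(dead,v1) N3.N3=(alive,v0)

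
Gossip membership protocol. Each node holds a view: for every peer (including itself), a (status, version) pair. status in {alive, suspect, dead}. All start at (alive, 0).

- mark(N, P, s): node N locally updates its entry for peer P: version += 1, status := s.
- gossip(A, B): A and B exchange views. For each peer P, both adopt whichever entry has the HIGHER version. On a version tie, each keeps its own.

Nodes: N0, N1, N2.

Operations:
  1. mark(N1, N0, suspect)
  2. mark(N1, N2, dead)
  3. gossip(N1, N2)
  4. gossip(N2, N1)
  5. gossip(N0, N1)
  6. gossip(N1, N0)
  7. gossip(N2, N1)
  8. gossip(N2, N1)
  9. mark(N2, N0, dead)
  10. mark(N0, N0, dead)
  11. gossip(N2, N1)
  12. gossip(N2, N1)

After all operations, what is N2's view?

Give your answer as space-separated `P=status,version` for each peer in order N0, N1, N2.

Answer: N0=dead,2 N1=alive,0 N2=dead,1

Derivation:
Op 1: N1 marks N0=suspect -> (suspect,v1)
Op 2: N1 marks N2=dead -> (dead,v1)
Op 3: gossip N1<->N2 -> N1.N0=(suspect,v1) N1.N1=(alive,v0) N1.N2=(dead,v1) | N2.N0=(suspect,v1) N2.N1=(alive,v0) N2.N2=(dead,v1)
Op 4: gossip N2<->N1 -> N2.N0=(suspect,v1) N2.N1=(alive,v0) N2.N2=(dead,v1) | N1.N0=(suspect,v1) N1.N1=(alive,v0) N1.N2=(dead,v1)
Op 5: gossip N0<->N1 -> N0.N0=(suspect,v1) N0.N1=(alive,v0) N0.N2=(dead,v1) | N1.N0=(suspect,v1) N1.N1=(alive,v0) N1.N2=(dead,v1)
Op 6: gossip N1<->N0 -> N1.N0=(suspect,v1) N1.N1=(alive,v0) N1.N2=(dead,v1) | N0.N0=(suspect,v1) N0.N1=(alive,v0) N0.N2=(dead,v1)
Op 7: gossip N2<->N1 -> N2.N0=(suspect,v1) N2.N1=(alive,v0) N2.N2=(dead,v1) | N1.N0=(suspect,v1) N1.N1=(alive,v0) N1.N2=(dead,v1)
Op 8: gossip N2<->N1 -> N2.N0=(suspect,v1) N2.N1=(alive,v0) N2.N2=(dead,v1) | N1.N0=(suspect,v1) N1.N1=(alive,v0) N1.N2=(dead,v1)
Op 9: N2 marks N0=dead -> (dead,v2)
Op 10: N0 marks N0=dead -> (dead,v2)
Op 11: gossip N2<->N1 -> N2.N0=(dead,v2) N2.N1=(alive,v0) N2.N2=(dead,v1) | N1.N0=(dead,v2) N1.N1=(alive,v0) N1.N2=(dead,v1)
Op 12: gossip N2<->N1 -> N2.N0=(dead,v2) N2.N1=(alive,v0) N2.N2=(dead,v1) | N1.N0=(dead,v2) N1.N1=(alive,v0) N1.N2=(dead,v1)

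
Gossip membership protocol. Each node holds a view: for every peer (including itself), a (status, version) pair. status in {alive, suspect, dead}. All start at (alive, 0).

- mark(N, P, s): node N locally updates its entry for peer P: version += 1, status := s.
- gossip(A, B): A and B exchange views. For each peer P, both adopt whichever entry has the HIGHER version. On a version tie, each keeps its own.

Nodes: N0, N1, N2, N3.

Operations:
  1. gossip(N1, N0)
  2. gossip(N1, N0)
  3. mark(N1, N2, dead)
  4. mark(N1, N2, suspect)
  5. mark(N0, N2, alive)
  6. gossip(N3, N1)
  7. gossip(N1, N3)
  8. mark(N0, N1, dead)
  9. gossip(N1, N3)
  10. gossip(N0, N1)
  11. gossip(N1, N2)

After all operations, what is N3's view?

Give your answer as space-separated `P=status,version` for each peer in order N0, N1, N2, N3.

Answer: N0=alive,0 N1=alive,0 N2=suspect,2 N3=alive,0

Derivation:
Op 1: gossip N1<->N0 -> N1.N0=(alive,v0) N1.N1=(alive,v0) N1.N2=(alive,v0) N1.N3=(alive,v0) | N0.N0=(alive,v0) N0.N1=(alive,v0) N0.N2=(alive,v0) N0.N3=(alive,v0)
Op 2: gossip N1<->N0 -> N1.N0=(alive,v0) N1.N1=(alive,v0) N1.N2=(alive,v0) N1.N3=(alive,v0) | N0.N0=(alive,v0) N0.N1=(alive,v0) N0.N2=(alive,v0) N0.N3=(alive,v0)
Op 3: N1 marks N2=dead -> (dead,v1)
Op 4: N1 marks N2=suspect -> (suspect,v2)
Op 5: N0 marks N2=alive -> (alive,v1)
Op 6: gossip N3<->N1 -> N3.N0=(alive,v0) N3.N1=(alive,v0) N3.N2=(suspect,v2) N3.N3=(alive,v0) | N1.N0=(alive,v0) N1.N1=(alive,v0) N1.N2=(suspect,v2) N1.N3=(alive,v0)
Op 7: gossip N1<->N3 -> N1.N0=(alive,v0) N1.N1=(alive,v0) N1.N2=(suspect,v2) N1.N3=(alive,v0) | N3.N0=(alive,v0) N3.N1=(alive,v0) N3.N2=(suspect,v2) N3.N3=(alive,v0)
Op 8: N0 marks N1=dead -> (dead,v1)
Op 9: gossip N1<->N3 -> N1.N0=(alive,v0) N1.N1=(alive,v0) N1.N2=(suspect,v2) N1.N3=(alive,v0) | N3.N0=(alive,v0) N3.N1=(alive,v0) N3.N2=(suspect,v2) N3.N3=(alive,v0)
Op 10: gossip N0<->N1 -> N0.N0=(alive,v0) N0.N1=(dead,v1) N0.N2=(suspect,v2) N0.N3=(alive,v0) | N1.N0=(alive,v0) N1.N1=(dead,v1) N1.N2=(suspect,v2) N1.N3=(alive,v0)
Op 11: gossip N1<->N2 -> N1.N0=(alive,v0) N1.N1=(dead,v1) N1.N2=(suspect,v2) N1.N3=(alive,v0) | N2.N0=(alive,v0) N2.N1=(dead,v1) N2.N2=(suspect,v2) N2.N3=(alive,v0)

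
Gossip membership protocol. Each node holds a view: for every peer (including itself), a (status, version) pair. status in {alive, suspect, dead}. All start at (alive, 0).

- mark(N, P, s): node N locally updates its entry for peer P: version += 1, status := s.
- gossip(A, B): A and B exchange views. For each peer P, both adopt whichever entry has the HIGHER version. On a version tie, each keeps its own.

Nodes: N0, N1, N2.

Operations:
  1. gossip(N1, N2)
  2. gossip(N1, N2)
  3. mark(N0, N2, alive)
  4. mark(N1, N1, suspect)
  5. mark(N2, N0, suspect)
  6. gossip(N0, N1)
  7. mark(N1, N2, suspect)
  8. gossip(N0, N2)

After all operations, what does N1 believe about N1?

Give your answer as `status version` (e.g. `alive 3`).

Op 1: gossip N1<->N2 -> N1.N0=(alive,v0) N1.N1=(alive,v0) N1.N2=(alive,v0) | N2.N0=(alive,v0) N2.N1=(alive,v0) N2.N2=(alive,v0)
Op 2: gossip N1<->N2 -> N1.N0=(alive,v0) N1.N1=(alive,v0) N1.N2=(alive,v0) | N2.N0=(alive,v0) N2.N1=(alive,v0) N2.N2=(alive,v0)
Op 3: N0 marks N2=alive -> (alive,v1)
Op 4: N1 marks N1=suspect -> (suspect,v1)
Op 5: N2 marks N0=suspect -> (suspect,v1)
Op 6: gossip N0<->N1 -> N0.N0=(alive,v0) N0.N1=(suspect,v1) N0.N2=(alive,v1) | N1.N0=(alive,v0) N1.N1=(suspect,v1) N1.N2=(alive,v1)
Op 7: N1 marks N2=suspect -> (suspect,v2)
Op 8: gossip N0<->N2 -> N0.N0=(suspect,v1) N0.N1=(suspect,v1) N0.N2=(alive,v1) | N2.N0=(suspect,v1) N2.N1=(suspect,v1) N2.N2=(alive,v1)

Answer: suspect 1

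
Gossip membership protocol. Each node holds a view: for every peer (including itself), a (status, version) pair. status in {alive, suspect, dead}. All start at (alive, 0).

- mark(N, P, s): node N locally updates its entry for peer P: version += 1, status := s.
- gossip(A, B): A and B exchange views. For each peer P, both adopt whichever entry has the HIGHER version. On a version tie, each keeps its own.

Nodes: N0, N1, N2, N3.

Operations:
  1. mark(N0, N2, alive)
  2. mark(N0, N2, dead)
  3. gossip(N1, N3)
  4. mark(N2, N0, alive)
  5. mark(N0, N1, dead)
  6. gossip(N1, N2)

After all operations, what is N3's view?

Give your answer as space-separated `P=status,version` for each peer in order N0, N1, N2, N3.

Answer: N0=alive,0 N1=alive,0 N2=alive,0 N3=alive,0

Derivation:
Op 1: N0 marks N2=alive -> (alive,v1)
Op 2: N0 marks N2=dead -> (dead,v2)
Op 3: gossip N1<->N3 -> N1.N0=(alive,v0) N1.N1=(alive,v0) N1.N2=(alive,v0) N1.N3=(alive,v0) | N3.N0=(alive,v0) N3.N1=(alive,v0) N3.N2=(alive,v0) N3.N3=(alive,v0)
Op 4: N2 marks N0=alive -> (alive,v1)
Op 5: N0 marks N1=dead -> (dead,v1)
Op 6: gossip N1<->N2 -> N1.N0=(alive,v1) N1.N1=(alive,v0) N1.N2=(alive,v0) N1.N3=(alive,v0) | N2.N0=(alive,v1) N2.N1=(alive,v0) N2.N2=(alive,v0) N2.N3=(alive,v0)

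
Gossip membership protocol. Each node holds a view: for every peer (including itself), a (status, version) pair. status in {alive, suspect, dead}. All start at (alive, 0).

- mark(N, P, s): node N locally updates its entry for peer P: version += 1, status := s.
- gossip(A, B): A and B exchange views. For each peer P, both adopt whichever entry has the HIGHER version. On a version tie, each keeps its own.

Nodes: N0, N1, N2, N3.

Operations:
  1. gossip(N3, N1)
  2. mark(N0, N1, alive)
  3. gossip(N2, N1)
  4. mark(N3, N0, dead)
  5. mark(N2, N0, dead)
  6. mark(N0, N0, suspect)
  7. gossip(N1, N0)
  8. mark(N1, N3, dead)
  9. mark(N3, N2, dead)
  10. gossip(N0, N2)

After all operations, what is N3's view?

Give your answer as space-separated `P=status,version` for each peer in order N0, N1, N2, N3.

Answer: N0=dead,1 N1=alive,0 N2=dead,1 N3=alive,0

Derivation:
Op 1: gossip N3<->N1 -> N3.N0=(alive,v0) N3.N1=(alive,v0) N3.N2=(alive,v0) N3.N3=(alive,v0) | N1.N0=(alive,v0) N1.N1=(alive,v0) N1.N2=(alive,v0) N1.N3=(alive,v0)
Op 2: N0 marks N1=alive -> (alive,v1)
Op 3: gossip N2<->N1 -> N2.N0=(alive,v0) N2.N1=(alive,v0) N2.N2=(alive,v0) N2.N3=(alive,v0) | N1.N0=(alive,v0) N1.N1=(alive,v0) N1.N2=(alive,v0) N1.N3=(alive,v0)
Op 4: N3 marks N0=dead -> (dead,v1)
Op 5: N2 marks N0=dead -> (dead,v1)
Op 6: N0 marks N0=suspect -> (suspect,v1)
Op 7: gossip N1<->N0 -> N1.N0=(suspect,v1) N1.N1=(alive,v1) N1.N2=(alive,v0) N1.N3=(alive,v0) | N0.N0=(suspect,v1) N0.N1=(alive,v1) N0.N2=(alive,v0) N0.N3=(alive,v0)
Op 8: N1 marks N3=dead -> (dead,v1)
Op 9: N3 marks N2=dead -> (dead,v1)
Op 10: gossip N0<->N2 -> N0.N0=(suspect,v1) N0.N1=(alive,v1) N0.N2=(alive,v0) N0.N3=(alive,v0) | N2.N0=(dead,v1) N2.N1=(alive,v1) N2.N2=(alive,v0) N2.N3=(alive,v0)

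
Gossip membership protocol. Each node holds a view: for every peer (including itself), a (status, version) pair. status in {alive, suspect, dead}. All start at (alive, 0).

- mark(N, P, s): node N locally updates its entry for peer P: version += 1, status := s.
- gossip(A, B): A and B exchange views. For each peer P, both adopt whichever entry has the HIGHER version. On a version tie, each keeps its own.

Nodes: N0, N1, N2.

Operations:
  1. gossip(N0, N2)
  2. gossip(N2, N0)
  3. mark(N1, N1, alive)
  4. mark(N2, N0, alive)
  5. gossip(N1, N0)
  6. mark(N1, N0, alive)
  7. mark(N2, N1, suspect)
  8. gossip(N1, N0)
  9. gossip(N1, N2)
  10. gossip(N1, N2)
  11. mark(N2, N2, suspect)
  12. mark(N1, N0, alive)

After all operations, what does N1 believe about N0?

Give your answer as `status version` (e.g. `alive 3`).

Answer: alive 2

Derivation:
Op 1: gossip N0<->N2 -> N0.N0=(alive,v0) N0.N1=(alive,v0) N0.N2=(alive,v0) | N2.N0=(alive,v0) N2.N1=(alive,v0) N2.N2=(alive,v0)
Op 2: gossip N2<->N0 -> N2.N0=(alive,v0) N2.N1=(alive,v0) N2.N2=(alive,v0) | N0.N0=(alive,v0) N0.N1=(alive,v0) N0.N2=(alive,v0)
Op 3: N1 marks N1=alive -> (alive,v1)
Op 4: N2 marks N0=alive -> (alive,v1)
Op 5: gossip N1<->N0 -> N1.N0=(alive,v0) N1.N1=(alive,v1) N1.N2=(alive,v0) | N0.N0=(alive,v0) N0.N1=(alive,v1) N0.N2=(alive,v0)
Op 6: N1 marks N0=alive -> (alive,v1)
Op 7: N2 marks N1=suspect -> (suspect,v1)
Op 8: gossip N1<->N0 -> N1.N0=(alive,v1) N1.N1=(alive,v1) N1.N2=(alive,v0) | N0.N0=(alive,v1) N0.N1=(alive,v1) N0.N2=(alive,v0)
Op 9: gossip N1<->N2 -> N1.N0=(alive,v1) N1.N1=(alive,v1) N1.N2=(alive,v0) | N2.N0=(alive,v1) N2.N1=(suspect,v1) N2.N2=(alive,v0)
Op 10: gossip N1<->N2 -> N1.N0=(alive,v1) N1.N1=(alive,v1) N1.N2=(alive,v0) | N2.N0=(alive,v1) N2.N1=(suspect,v1) N2.N2=(alive,v0)
Op 11: N2 marks N2=suspect -> (suspect,v1)
Op 12: N1 marks N0=alive -> (alive,v2)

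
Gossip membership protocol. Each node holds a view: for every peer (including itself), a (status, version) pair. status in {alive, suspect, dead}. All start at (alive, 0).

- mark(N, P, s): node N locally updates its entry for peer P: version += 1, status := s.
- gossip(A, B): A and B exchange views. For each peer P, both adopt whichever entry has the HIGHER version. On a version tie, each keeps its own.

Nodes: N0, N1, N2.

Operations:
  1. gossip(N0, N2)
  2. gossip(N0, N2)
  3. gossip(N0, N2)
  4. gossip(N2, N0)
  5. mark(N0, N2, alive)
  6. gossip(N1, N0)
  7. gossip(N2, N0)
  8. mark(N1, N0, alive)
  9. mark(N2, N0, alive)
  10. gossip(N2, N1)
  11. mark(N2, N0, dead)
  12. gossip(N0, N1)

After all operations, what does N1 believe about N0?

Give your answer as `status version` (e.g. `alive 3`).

Answer: alive 1

Derivation:
Op 1: gossip N0<->N2 -> N0.N0=(alive,v0) N0.N1=(alive,v0) N0.N2=(alive,v0) | N2.N0=(alive,v0) N2.N1=(alive,v0) N2.N2=(alive,v0)
Op 2: gossip N0<->N2 -> N0.N0=(alive,v0) N0.N1=(alive,v0) N0.N2=(alive,v0) | N2.N0=(alive,v0) N2.N1=(alive,v0) N2.N2=(alive,v0)
Op 3: gossip N0<->N2 -> N0.N0=(alive,v0) N0.N1=(alive,v0) N0.N2=(alive,v0) | N2.N0=(alive,v0) N2.N1=(alive,v0) N2.N2=(alive,v0)
Op 4: gossip N2<->N0 -> N2.N0=(alive,v0) N2.N1=(alive,v0) N2.N2=(alive,v0) | N0.N0=(alive,v0) N0.N1=(alive,v0) N0.N2=(alive,v0)
Op 5: N0 marks N2=alive -> (alive,v1)
Op 6: gossip N1<->N0 -> N1.N0=(alive,v0) N1.N1=(alive,v0) N1.N2=(alive,v1) | N0.N0=(alive,v0) N0.N1=(alive,v0) N0.N2=(alive,v1)
Op 7: gossip N2<->N0 -> N2.N0=(alive,v0) N2.N1=(alive,v0) N2.N2=(alive,v1) | N0.N0=(alive,v0) N0.N1=(alive,v0) N0.N2=(alive,v1)
Op 8: N1 marks N0=alive -> (alive,v1)
Op 9: N2 marks N0=alive -> (alive,v1)
Op 10: gossip N2<->N1 -> N2.N0=(alive,v1) N2.N1=(alive,v0) N2.N2=(alive,v1) | N1.N0=(alive,v1) N1.N1=(alive,v0) N1.N2=(alive,v1)
Op 11: N2 marks N0=dead -> (dead,v2)
Op 12: gossip N0<->N1 -> N0.N0=(alive,v1) N0.N1=(alive,v0) N0.N2=(alive,v1) | N1.N0=(alive,v1) N1.N1=(alive,v0) N1.N2=(alive,v1)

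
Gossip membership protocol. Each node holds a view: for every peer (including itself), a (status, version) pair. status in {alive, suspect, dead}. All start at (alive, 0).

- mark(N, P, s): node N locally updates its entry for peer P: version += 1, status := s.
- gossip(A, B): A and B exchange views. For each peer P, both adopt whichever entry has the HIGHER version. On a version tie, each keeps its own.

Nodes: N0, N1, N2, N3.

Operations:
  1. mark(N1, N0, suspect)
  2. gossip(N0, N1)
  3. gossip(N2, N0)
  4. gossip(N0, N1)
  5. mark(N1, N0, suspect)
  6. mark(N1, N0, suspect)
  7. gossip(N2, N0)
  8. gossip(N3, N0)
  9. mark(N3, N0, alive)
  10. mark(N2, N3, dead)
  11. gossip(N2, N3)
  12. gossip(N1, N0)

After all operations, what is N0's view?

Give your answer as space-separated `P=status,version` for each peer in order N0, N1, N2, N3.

Op 1: N1 marks N0=suspect -> (suspect,v1)
Op 2: gossip N0<->N1 -> N0.N0=(suspect,v1) N0.N1=(alive,v0) N0.N2=(alive,v0) N0.N3=(alive,v0) | N1.N0=(suspect,v1) N1.N1=(alive,v0) N1.N2=(alive,v0) N1.N3=(alive,v0)
Op 3: gossip N2<->N0 -> N2.N0=(suspect,v1) N2.N1=(alive,v0) N2.N2=(alive,v0) N2.N3=(alive,v0) | N0.N0=(suspect,v1) N0.N1=(alive,v0) N0.N2=(alive,v0) N0.N3=(alive,v0)
Op 4: gossip N0<->N1 -> N0.N0=(suspect,v1) N0.N1=(alive,v0) N0.N2=(alive,v0) N0.N3=(alive,v0) | N1.N0=(suspect,v1) N1.N1=(alive,v0) N1.N2=(alive,v0) N1.N3=(alive,v0)
Op 5: N1 marks N0=suspect -> (suspect,v2)
Op 6: N1 marks N0=suspect -> (suspect,v3)
Op 7: gossip N2<->N0 -> N2.N0=(suspect,v1) N2.N1=(alive,v0) N2.N2=(alive,v0) N2.N3=(alive,v0) | N0.N0=(suspect,v1) N0.N1=(alive,v0) N0.N2=(alive,v0) N0.N3=(alive,v0)
Op 8: gossip N3<->N0 -> N3.N0=(suspect,v1) N3.N1=(alive,v0) N3.N2=(alive,v0) N3.N3=(alive,v0) | N0.N0=(suspect,v1) N0.N1=(alive,v0) N0.N2=(alive,v0) N0.N3=(alive,v0)
Op 9: N3 marks N0=alive -> (alive,v2)
Op 10: N2 marks N3=dead -> (dead,v1)
Op 11: gossip N2<->N3 -> N2.N0=(alive,v2) N2.N1=(alive,v0) N2.N2=(alive,v0) N2.N3=(dead,v1) | N3.N0=(alive,v2) N3.N1=(alive,v0) N3.N2=(alive,v0) N3.N3=(dead,v1)
Op 12: gossip N1<->N0 -> N1.N0=(suspect,v3) N1.N1=(alive,v0) N1.N2=(alive,v0) N1.N3=(alive,v0) | N0.N0=(suspect,v3) N0.N1=(alive,v0) N0.N2=(alive,v0) N0.N3=(alive,v0)

Answer: N0=suspect,3 N1=alive,0 N2=alive,0 N3=alive,0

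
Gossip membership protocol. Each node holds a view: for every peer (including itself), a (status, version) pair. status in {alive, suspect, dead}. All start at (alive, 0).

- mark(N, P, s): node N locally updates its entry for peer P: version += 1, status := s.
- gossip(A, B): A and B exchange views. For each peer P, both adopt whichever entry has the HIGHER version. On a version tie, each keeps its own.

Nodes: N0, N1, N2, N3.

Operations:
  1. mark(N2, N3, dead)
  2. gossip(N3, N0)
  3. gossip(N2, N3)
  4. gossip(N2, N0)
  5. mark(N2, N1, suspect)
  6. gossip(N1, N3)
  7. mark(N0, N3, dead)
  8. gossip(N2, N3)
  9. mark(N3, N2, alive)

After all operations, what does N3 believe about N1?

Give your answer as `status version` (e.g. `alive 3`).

Answer: suspect 1

Derivation:
Op 1: N2 marks N3=dead -> (dead,v1)
Op 2: gossip N3<->N0 -> N3.N0=(alive,v0) N3.N1=(alive,v0) N3.N2=(alive,v0) N3.N3=(alive,v0) | N0.N0=(alive,v0) N0.N1=(alive,v0) N0.N2=(alive,v0) N0.N3=(alive,v0)
Op 3: gossip N2<->N3 -> N2.N0=(alive,v0) N2.N1=(alive,v0) N2.N2=(alive,v0) N2.N3=(dead,v1) | N3.N0=(alive,v0) N3.N1=(alive,v0) N3.N2=(alive,v0) N3.N3=(dead,v1)
Op 4: gossip N2<->N0 -> N2.N0=(alive,v0) N2.N1=(alive,v0) N2.N2=(alive,v0) N2.N3=(dead,v1) | N0.N0=(alive,v0) N0.N1=(alive,v0) N0.N2=(alive,v0) N0.N3=(dead,v1)
Op 5: N2 marks N1=suspect -> (suspect,v1)
Op 6: gossip N1<->N3 -> N1.N0=(alive,v0) N1.N1=(alive,v0) N1.N2=(alive,v0) N1.N3=(dead,v1) | N3.N0=(alive,v0) N3.N1=(alive,v0) N3.N2=(alive,v0) N3.N3=(dead,v1)
Op 7: N0 marks N3=dead -> (dead,v2)
Op 8: gossip N2<->N3 -> N2.N0=(alive,v0) N2.N1=(suspect,v1) N2.N2=(alive,v0) N2.N3=(dead,v1) | N3.N0=(alive,v0) N3.N1=(suspect,v1) N3.N2=(alive,v0) N3.N3=(dead,v1)
Op 9: N3 marks N2=alive -> (alive,v1)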